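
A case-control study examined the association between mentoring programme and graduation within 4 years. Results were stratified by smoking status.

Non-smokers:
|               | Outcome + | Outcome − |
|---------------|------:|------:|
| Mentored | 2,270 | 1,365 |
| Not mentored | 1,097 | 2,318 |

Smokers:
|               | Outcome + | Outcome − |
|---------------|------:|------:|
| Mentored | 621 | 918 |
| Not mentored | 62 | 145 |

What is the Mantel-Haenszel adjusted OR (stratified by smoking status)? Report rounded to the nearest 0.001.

OR_MH = Σ(aᵢdᵢ/nᵢ) / Σ(bᵢcᵢ/nᵢ), where nᵢ is the stratum total.
Stratum 1 (Non-smokers): n = 7050; a·d/n = 2270·2318/7050 = 746.3631; b·c/n = 1365·1097/7050 = 212.3979
Stratum 2 (Smokers): n = 1746; a·d/n = 621·145/1746 = 51.5722; b·c/n = 918·62/1746 = 32.5979
OR_MH = (746.3631 + 51.5722) / (212.3979 + 32.5979) = 797.9353 / 244.9958 = 3.25693

3.257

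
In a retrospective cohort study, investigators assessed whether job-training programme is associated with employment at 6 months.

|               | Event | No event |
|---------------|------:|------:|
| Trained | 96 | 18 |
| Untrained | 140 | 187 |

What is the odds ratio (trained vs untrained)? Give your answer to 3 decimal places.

Cells: a = 96, b = 18, c = 140, d = 187.
OR = (a·d)/(b·c) = (96 × 187) / (18 × 140) = 17952 / 2520 = 7.12381
The odds of employment at 6 months are about 7.12 times as high in the trained group.

7.124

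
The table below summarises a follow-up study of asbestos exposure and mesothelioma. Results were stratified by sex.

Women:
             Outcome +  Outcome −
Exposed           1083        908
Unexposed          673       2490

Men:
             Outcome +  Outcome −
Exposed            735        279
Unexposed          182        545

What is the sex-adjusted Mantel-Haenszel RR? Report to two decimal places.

2.65

RR_MH = Σ(aᵢ·n₀ᵢ/nᵢ) / Σ(cᵢ·n₁ᵢ/nᵢ), with n₁ᵢ = aᵢ+bᵢ (exposed), n₀ᵢ = cᵢ+dᵢ (unexposed), nᵢ = n₁ᵢ+n₀ᵢ.
Stratum 1 (Women): n₁ = 1991, n₀ = 3163, n = 5154; a·n₀/n = 1083·3163/5154 = 664.6350; c·n₁/n = 673·1991/5154 = 259.9812
Stratum 2 (Men): n₁ = 1014, n₀ = 727, n = 1741; a·n₀/n = 735·727/1741 = 306.9184; c·n₁/n = 182·1014/1741 = 106.0011
RR_MH = (664.6350 + 306.9184) / (259.9812 + 106.0011) = 971.5535 / 365.9823 = 2.65465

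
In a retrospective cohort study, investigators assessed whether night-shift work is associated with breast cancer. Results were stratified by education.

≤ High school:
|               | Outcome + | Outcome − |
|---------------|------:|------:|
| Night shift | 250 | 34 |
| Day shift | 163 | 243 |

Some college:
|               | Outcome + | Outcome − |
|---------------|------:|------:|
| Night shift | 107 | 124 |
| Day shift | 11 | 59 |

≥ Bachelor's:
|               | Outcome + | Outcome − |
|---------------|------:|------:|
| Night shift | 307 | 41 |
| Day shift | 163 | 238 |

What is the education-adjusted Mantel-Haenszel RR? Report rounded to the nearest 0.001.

2.224

RR_MH = Σ(aᵢ·n₀ᵢ/nᵢ) / Σ(cᵢ·n₁ᵢ/nᵢ), with n₁ᵢ = aᵢ+bᵢ (exposed), n₀ᵢ = cᵢ+dᵢ (unexposed), nᵢ = n₁ᵢ+n₀ᵢ.
Stratum 1 (≤ High school): n₁ = 284, n₀ = 406, n = 690; a·n₀/n = 250·406/690 = 147.1014; c·n₁/n = 163·284/690 = 67.0899
Stratum 2 (Some college): n₁ = 231, n₀ = 70, n = 301; a·n₀/n = 107·70/301 = 24.8837; c·n₁/n = 11·231/301 = 8.4419
Stratum 3 (≥ Bachelor's): n₁ = 348, n₀ = 401, n = 749; a·n₀/n = 307·401/749 = 164.3618; c·n₁/n = 163·348/749 = 75.7330
RR_MH = (147.1014 + 24.8837 + 164.3618) / (67.0899 + 8.4419 + 75.7330) = 336.3470 / 151.2647 = 2.22357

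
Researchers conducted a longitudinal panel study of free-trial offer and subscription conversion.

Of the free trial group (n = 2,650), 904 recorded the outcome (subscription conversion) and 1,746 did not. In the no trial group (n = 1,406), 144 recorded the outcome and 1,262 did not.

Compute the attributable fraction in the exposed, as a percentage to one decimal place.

70.0

From the description: a = 904, b = 1746, c = 144, d = 1262.
Risk in exposed = 904/2650 = 0.34113; risk in unexposed = 144/1406 = 0.10242.
RR = 0.34113/0.10242 = 3.33078
AR% = (RR − 1)/RR × 100 = (3.33078 − 1)/3.33078 × 100 = 69.9770%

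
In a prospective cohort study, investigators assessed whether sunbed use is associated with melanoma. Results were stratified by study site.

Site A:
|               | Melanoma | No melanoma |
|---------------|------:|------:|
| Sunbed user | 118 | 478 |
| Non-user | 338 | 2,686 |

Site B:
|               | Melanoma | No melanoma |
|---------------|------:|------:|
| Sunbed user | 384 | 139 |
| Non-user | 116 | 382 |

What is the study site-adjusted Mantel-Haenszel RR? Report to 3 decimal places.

2.484

RR_MH = Σ(aᵢ·n₀ᵢ/nᵢ) / Σ(cᵢ·n₁ᵢ/nᵢ), with n₁ᵢ = aᵢ+bᵢ (exposed), n₀ᵢ = cᵢ+dᵢ (unexposed), nᵢ = n₁ᵢ+n₀ᵢ.
Stratum 1 (Site A): n₁ = 596, n₀ = 3024, n = 3620; a·n₀/n = 118·3024/3620 = 98.5724; c·n₁/n = 338·596/3620 = 55.6486
Stratum 2 (Site B): n₁ = 523, n₀ = 498, n = 1021; a·n₀/n = 384·498/1021 = 187.2987; c·n₁/n = 116·523/1021 = 59.4202
RR_MH = (98.5724 + 187.2987) / (55.6486 + 59.4202) = 285.8711 / 115.0688 = 2.48435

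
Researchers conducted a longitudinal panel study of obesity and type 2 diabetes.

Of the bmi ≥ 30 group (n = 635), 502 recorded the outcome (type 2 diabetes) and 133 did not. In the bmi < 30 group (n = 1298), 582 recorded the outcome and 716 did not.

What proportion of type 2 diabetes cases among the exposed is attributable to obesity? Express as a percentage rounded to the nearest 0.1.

From the description: a = 502, b = 133, c = 582, d = 716.
Risk in exposed = 502/635 = 0.79055; risk in unexposed = 582/1298 = 0.44838.
RR = 0.79055/0.44838 = 1.76312
AR% = (RR − 1)/RR × 100 = (1.76312 − 1)/1.76312 × 100 = 43.2823%

43.3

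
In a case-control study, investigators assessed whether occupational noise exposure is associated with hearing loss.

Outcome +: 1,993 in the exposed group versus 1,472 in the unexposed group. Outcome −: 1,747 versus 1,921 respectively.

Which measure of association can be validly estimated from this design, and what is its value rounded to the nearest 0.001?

1.489

From the description: a = 1993, b = 1747, c = 1472, d = 1921.
This is a case-control study: participants were sampled on outcome status, so risks in the source population cannot be estimated directly — relative risk is not valid here. The odds ratio is the appropriate measure.
OR = (a·d)/(b·c) = (1993 × 1921) / (1747 × 1472) = 3828553 / 2571584 = 1.48879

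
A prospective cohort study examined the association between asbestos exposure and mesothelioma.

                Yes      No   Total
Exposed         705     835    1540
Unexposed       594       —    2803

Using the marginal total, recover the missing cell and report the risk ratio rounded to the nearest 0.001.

2.160

The missing cell is in the unexposed row: 2803 − 594 = 2209.
So a = 705, b = 835, c = 594, d = 2209.
RR = [a/(a+b)] / [c/(c+d)] = (705/1540) / (594/2803) = 0.45779/0.21192 = 2.16026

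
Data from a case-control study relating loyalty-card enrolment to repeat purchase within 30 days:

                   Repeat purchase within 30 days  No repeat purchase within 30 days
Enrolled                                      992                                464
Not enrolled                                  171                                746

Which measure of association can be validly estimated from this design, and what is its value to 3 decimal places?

9.327

Cells: a = 992, b = 464, c = 171, d = 746.
This is a case-control study: participants were sampled on outcome status, so risks in the source population cannot be estimated directly — relative risk is not valid here. The odds ratio is the appropriate measure.
OR = (a·d)/(b·c) = (992 × 746) / (464 × 171) = 740032 / 79344 = 9.32688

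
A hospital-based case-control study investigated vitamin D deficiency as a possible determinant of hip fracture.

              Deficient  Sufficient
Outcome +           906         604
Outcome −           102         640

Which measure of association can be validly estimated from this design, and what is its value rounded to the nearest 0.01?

Reading the table with exposure as columns: a = 906 (Deficient, case), b = 102 (Deficient, non-case), c = 604 (Sufficient, case), d = 640.
This is a hospital-based case-control study: participants were sampled on outcome status, so risks in the source population cannot be estimated directly — relative risk is not valid here. The odds ratio is the appropriate measure.
OR = (a·d)/(b·c) = (906 × 640) / (102 × 604) = 579840 / 61608 = 9.41176

9.41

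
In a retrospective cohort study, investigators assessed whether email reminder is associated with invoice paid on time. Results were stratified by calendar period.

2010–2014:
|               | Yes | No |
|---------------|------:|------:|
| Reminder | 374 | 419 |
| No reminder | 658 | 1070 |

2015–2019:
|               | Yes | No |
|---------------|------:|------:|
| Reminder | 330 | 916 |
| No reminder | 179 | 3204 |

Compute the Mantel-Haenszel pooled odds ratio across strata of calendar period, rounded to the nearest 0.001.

OR_MH = Σ(aᵢdᵢ/nᵢ) / Σ(bᵢcᵢ/nᵢ), where nᵢ is the stratum total.
Stratum 1 (2010–2014): n = 2521; a·d/n = 374·1070/2521 = 158.7386; b·c/n = 419·658/2521 = 109.3622
Stratum 2 (2015–2019): n = 4629; a·d/n = 330·3204/4629 = 228.4122; b·c/n = 916·179/4629 = 35.4210
OR_MH = (158.7386 + 228.4122) / (109.3622 + 35.4210) = 387.1508 / 144.7832 = 2.67400

2.674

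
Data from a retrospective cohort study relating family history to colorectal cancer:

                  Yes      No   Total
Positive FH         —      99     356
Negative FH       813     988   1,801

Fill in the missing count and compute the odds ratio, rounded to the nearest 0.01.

The missing cell is in the exposed row: 356 − 99 = 257.
So a = 257, b = 99, c = 813, d = 988.
OR = (a·d)/(b·c) = (257 × 988) / (99 × 813) = 253916 / 80487 = 3.15475

3.15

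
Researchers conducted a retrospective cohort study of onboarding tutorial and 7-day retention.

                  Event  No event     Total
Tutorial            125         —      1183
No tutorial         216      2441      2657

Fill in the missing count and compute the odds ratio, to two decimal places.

The missing cell is in the exposed row: 1183 − 125 = 1058.
So a = 125, b = 1058, c = 216, d = 2441.
OR = (a·d)/(b·c) = (125 × 2441) / (1058 × 216) = 305125 / 228528 = 1.33518

1.34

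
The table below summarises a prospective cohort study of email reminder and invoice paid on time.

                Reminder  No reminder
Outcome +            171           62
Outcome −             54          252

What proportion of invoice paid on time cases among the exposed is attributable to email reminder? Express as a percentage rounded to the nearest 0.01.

Reading the table with exposure as columns: a = 171 (Reminder, case), b = 54 (Reminder, non-case), c = 62 (No reminder, case), d = 252.
Risk in exposed = 171/225 = 0.76000; risk in unexposed = 62/314 = 0.19745.
RR = 0.76000/0.19745 = 3.84903
AR% = (RR − 1)/RR × 100 = (3.84903 − 1)/3.84903 × 100 = 74.0194%

74.02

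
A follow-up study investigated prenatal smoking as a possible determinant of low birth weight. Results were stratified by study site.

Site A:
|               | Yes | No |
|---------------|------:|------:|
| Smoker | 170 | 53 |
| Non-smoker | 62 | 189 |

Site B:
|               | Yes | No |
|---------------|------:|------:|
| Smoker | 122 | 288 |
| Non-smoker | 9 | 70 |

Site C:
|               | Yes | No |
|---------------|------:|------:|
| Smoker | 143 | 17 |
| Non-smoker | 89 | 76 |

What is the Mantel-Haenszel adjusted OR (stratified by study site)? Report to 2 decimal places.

OR_MH = Σ(aᵢdᵢ/nᵢ) / Σ(bᵢcᵢ/nᵢ), where nᵢ is the stratum total.
Stratum 1 (Site A): n = 474; a·d/n = 170·189/474 = 67.7848; b·c/n = 53·62/474 = 6.9325
Stratum 2 (Site B): n = 489; a·d/n = 122·70/489 = 17.4642; b·c/n = 288·9/489 = 5.3006
Stratum 3 (Site C): n = 325; a·d/n = 143·76/325 = 33.4400; b·c/n = 17·89/325 = 4.6554
OR_MH = (67.7848 + 17.4642 + 33.4400) / (6.9325 + 5.3006 + 4.6554) = 118.6890 / 16.8885 = 7.02781

7.03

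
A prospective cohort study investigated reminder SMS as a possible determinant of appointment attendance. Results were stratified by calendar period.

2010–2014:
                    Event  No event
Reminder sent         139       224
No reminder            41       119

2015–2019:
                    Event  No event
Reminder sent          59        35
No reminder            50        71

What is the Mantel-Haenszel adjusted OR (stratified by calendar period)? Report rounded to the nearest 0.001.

OR_MH = Σ(aᵢdᵢ/nᵢ) / Σ(bᵢcᵢ/nᵢ), where nᵢ is the stratum total.
Stratum 1 (2010–2014): n = 523; a·d/n = 139·119/523 = 31.6272; b·c/n = 224·41/523 = 17.5602
Stratum 2 (2015–2019): n = 215; a·d/n = 59·71/215 = 19.4837; b·c/n = 35·50/215 = 8.1395
OR_MH = (31.6272 + 19.4837) / (17.5602 + 8.1395) = 51.1109 / 25.6998 = 1.98877

1.989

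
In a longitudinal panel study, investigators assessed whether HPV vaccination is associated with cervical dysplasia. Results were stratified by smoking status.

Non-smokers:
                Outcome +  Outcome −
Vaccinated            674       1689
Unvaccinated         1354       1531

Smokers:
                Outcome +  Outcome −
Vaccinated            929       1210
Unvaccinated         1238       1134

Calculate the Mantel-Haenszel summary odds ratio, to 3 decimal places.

0.560

OR_MH = Σ(aᵢdᵢ/nᵢ) / Σ(bᵢcᵢ/nᵢ), where nᵢ is the stratum total.
Stratum 1 (Non-smokers): n = 5248; a·d/n = 674·1531/5248 = 196.6261; b·c/n = 1689·1354/5248 = 435.7671
Stratum 2 (Smokers): n = 4511; a·d/n = 929·1134/4511 = 233.5371; b·c/n = 1210·1238/4511 = 332.0727
OR_MH = (196.6261 + 233.5371) / (435.7671 + 332.0727) = 430.1633 / 767.8399 = 0.56023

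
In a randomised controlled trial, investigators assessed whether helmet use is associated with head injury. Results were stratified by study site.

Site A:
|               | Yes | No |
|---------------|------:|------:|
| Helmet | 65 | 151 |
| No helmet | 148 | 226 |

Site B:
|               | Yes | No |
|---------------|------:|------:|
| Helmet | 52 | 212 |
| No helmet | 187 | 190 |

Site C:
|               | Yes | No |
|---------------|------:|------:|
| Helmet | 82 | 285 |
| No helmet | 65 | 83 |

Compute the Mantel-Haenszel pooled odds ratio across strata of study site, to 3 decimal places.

0.394

OR_MH = Σ(aᵢdᵢ/nᵢ) / Σ(bᵢcᵢ/nᵢ), where nᵢ is the stratum total.
Stratum 1 (Site A): n = 590; a·d/n = 65·226/590 = 24.8983; b·c/n = 151·148/590 = 37.8780
Stratum 2 (Site B): n = 641; a·d/n = 52·190/641 = 15.4134; b·c/n = 212·187/641 = 61.8471
Stratum 3 (Site C): n = 515; a·d/n = 82·83/515 = 13.2155; b·c/n = 285·65/515 = 35.9709
OR_MH = (24.8983 + 15.4134 + 13.2155) / (37.8780 + 61.8471 + 35.9709) = 53.5273 / 135.6960 = 0.39446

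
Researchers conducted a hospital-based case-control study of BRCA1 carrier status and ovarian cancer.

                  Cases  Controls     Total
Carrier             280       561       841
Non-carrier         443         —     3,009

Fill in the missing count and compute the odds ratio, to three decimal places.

The missing cell is in the unexposed row: 3009 − 443 = 2566.
So a = 280, b = 561, c = 443, d = 2566.
OR = (a·d)/(b·c) = (280 × 2566) / (561 × 443) = 718480 / 248523 = 2.89100

2.891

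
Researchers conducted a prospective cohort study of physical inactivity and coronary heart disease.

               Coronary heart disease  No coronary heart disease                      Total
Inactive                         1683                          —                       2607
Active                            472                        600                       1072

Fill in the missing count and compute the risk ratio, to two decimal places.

1.47

The missing cell is in the exposed row: 2607 − 1683 = 924.
So a = 1683, b = 924, c = 472, d = 600.
RR = [a/(a+b)] / [c/(c+d)] = (1683/2607) / (472/1072) = 0.64557/0.44030 = 1.46621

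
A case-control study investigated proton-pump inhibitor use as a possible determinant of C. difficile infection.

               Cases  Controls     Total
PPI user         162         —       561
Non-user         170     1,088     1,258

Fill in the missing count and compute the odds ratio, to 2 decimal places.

2.60

The missing cell is in the exposed row: 561 − 162 = 399.
So a = 162, b = 399, c = 170, d = 1088.
OR = (a·d)/(b·c) = (162 × 1088) / (399 × 170) = 176256 / 67830 = 2.59850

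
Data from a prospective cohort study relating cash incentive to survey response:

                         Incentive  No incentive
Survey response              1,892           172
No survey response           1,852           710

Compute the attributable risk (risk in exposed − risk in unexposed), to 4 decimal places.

Reading the table with exposure as columns: a = 1892 (Incentive, case), b = 1852 (Incentive, non-case), c = 172 (No incentive, case), d = 710.
Risk in exposed = 1892/3744 = 0.505342; risk in unexposed = 172/882 = 0.195011.
Risk difference = 0.505342 − 0.195011 = 0.310331

0.3103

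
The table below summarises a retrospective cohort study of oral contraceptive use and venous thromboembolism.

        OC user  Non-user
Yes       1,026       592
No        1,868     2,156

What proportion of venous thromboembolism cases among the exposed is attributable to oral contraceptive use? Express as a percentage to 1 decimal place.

39.2

Reading the table with exposure as columns: a = 1026 (OC user, case), b = 1868 (OC user, non-case), c = 592 (Non-user, case), d = 2156.
Risk in exposed = 1026/2894 = 0.35453; risk in unexposed = 592/2748 = 0.21543.
RR = 0.35453/0.21543 = 1.64567
AR% = (RR − 1)/RR × 100 = (1.64567 − 1)/1.64567 × 100 = 39.2346%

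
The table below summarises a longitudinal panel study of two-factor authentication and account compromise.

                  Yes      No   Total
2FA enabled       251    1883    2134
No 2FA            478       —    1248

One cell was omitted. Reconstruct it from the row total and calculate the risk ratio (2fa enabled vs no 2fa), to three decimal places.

0.307

The missing cell is in the unexposed row: 1248 − 478 = 770.
So a = 251, b = 1883, c = 478, d = 770.
RR = [a/(a+b)] / [c/(c+d)] = (251/2134) / (478/1248) = 0.11762/0.38301 = 0.30709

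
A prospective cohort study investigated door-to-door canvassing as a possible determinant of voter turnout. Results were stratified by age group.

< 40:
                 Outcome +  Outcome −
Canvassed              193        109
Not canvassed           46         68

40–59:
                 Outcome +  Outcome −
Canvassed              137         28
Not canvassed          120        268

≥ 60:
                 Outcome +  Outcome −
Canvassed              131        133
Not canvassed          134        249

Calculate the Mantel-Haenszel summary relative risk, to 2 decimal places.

1.83

RR_MH = Σ(aᵢ·n₀ᵢ/nᵢ) / Σ(cᵢ·n₁ᵢ/nᵢ), with n₁ᵢ = aᵢ+bᵢ (exposed), n₀ᵢ = cᵢ+dᵢ (unexposed), nᵢ = n₁ᵢ+n₀ᵢ.
Stratum 1 (< 40): n₁ = 302, n₀ = 114, n = 416; a·n₀/n = 193·114/416 = 52.8894; c·n₁/n = 46·302/416 = 33.3942
Stratum 2 (40–59): n₁ = 165, n₀ = 388, n = 553; a·n₀/n = 137·388/553 = 96.1230; c·n₁/n = 120·165/553 = 35.8047
Stratum 3 (≥ 60): n₁ = 264, n₀ = 383, n = 647; a·n₀/n = 131·383/647 = 77.5471; c·n₁/n = 134·264/647 = 54.6770
RR_MH = (52.8894 + 96.1230 + 77.5471) / (33.3942 + 35.8047 + 54.6770) = 226.5595 / 123.8759 = 1.82892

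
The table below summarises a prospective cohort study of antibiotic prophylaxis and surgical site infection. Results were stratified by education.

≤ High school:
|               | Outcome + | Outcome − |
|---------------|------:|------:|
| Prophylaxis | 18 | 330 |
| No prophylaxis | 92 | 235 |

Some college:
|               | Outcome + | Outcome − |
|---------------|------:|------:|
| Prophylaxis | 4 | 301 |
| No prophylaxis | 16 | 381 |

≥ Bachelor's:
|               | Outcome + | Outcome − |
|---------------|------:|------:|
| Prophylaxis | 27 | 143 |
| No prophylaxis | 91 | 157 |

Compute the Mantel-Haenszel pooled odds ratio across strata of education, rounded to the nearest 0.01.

0.22

OR_MH = Σ(aᵢdᵢ/nᵢ) / Σ(bᵢcᵢ/nᵢ), where nᵢ is the stratum total.
Stratum 1 (≤ High school): n = 675; a·d/n = 18·235/675 = 6.2667; b·c/n = 330·92/675 = 44.9778
Stratum 2 (Some college): n = 702; a·d/n = 4·381/702 = 2.1709; b·c/n = 301·16/702 = 6.8604
Stratum 3 (≥ Bachelor's): n = 418; a·d/n = 27·157/418 = 10.1411; b·c/n = 143·91/418 = 31.1316
OR_MH = (6.2667 + 2.1709 + 10.1411) / (44.9778 + 6.8604 + 31.1316) = 18.5788 / 82.9698 = 0.22392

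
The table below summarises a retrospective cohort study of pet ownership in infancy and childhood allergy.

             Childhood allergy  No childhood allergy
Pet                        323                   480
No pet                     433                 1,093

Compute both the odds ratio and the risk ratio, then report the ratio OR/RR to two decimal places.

Cells: a = 323, b = 480, c = 433, d = 1093.
OR = (323·1093)/(480·433) = 353039/207840 = 1.69861
Risk in exposed = 323/803 = 0.40224; risk in unexposed = 433/1526 = 0.28375; RR = 1.41760
OR/RR = 1.69861 / 1.41760 = 1.19823
The outcome is not rare, so the OR lies further from 1 than the RR.

1.20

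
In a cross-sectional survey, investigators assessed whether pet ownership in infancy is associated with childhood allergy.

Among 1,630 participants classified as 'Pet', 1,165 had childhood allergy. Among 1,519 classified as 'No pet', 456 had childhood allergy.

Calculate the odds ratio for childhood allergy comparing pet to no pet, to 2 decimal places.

5.84

From the description: a = 1165, b = 465, c = 456, d = 1063.
OR = (a·d)/(b·c) = (1165 × 1063) / (465 × 456) = 1238395 / 212040 = 5.84038
The odds of childhood allergy are about 5.84 times as high in the pet group.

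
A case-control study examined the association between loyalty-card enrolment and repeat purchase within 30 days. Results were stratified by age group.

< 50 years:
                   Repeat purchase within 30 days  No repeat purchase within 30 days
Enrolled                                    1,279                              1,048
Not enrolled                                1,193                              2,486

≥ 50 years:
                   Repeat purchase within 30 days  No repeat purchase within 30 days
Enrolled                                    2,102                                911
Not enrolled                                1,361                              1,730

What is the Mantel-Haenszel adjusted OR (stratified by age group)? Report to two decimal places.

OR_MH = Σ(aᵢdᵢ/nᵢ) / Σ(bᵢcᵢ/nᵢ), where nᵢ is the stratum total.
Stratum 1 (< 50 years): n = 6006; a·d/n = 1279·2486/6006 = 529.4029; b·c/n = 1048·1193/6006 = 208.1692
Stratum 2 (≥ 50 years): n = 6104; a·d/n = 2102·1730/6104 = 595.7503; b·c/n = 911·1361/6104 = 203.1243
OR_MH = (529.4029 + 595.7503) / (208.1692 + 203.1243) = 1125.1533 / 411.2935 = 2.73565

2.74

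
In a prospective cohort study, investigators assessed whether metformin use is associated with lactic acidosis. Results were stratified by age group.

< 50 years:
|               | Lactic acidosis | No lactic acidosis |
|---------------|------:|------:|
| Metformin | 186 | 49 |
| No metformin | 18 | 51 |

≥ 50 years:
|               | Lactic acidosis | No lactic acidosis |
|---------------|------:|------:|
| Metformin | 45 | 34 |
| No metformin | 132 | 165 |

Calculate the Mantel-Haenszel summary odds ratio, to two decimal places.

OR_MH = Σ(aᵢdᵢ/nᵢ) / Σ(bᵢcᵢ/nᵢ), where nᵢ is the stratum total.
Stratum 1 (< 50 years): n = 304; a·d/n = 186·51/304 = 31.2039; b·c/n = 49·18/304 = 2.9013
Stratum 2 (≥ 50 years): n = 376; a·d/n = 45·165/376 = 19.7473; b·c/n = 34·132/376 = 11.9362
OR_MH = (31.2039 + 19.7473) / (2.9013 + 11.9362) = 50.9513 / 14.8375 = 3.43396

3.43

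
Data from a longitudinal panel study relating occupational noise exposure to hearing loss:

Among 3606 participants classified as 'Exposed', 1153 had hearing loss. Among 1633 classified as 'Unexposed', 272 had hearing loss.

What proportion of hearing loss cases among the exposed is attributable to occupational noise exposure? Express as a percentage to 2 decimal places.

47.91

From the description: a = 1153, b = 2453, c = 272, d = 1361.
Risk in exposed = 1153/3606 = 0.31974; risk in unexposed = 272/1633 = 0.16656.
RR = 0.31974/0.16656 = 1.91964
AR% = (RR − 1)/RR × 100 = (1.91964 − 1)/1.91964 × 100 = 47.9070%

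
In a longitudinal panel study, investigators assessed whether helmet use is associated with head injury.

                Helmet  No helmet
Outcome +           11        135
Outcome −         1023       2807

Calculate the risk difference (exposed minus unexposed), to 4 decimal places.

Reading the table with exposure as columns: a = 11 (Helmet, case), b = 1023 (Helmet, non-case), c = 135 (No helmet, case), d = 2807.
Risk in exposed = 11/1034 = 0.010638; risk in unexposed = 135/2942 = 0.045887.
Risk difference = 0.010638 − 0.045887 = -0.035249

-0.0352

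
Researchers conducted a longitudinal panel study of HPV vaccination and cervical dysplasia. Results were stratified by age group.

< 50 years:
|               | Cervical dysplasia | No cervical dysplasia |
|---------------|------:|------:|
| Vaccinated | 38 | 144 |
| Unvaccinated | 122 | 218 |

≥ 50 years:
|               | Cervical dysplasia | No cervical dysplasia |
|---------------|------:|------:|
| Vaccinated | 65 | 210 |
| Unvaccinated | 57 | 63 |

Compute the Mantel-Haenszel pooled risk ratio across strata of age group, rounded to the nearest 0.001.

0.541

RR_MH = Σ(aᵢ·n₀ᵢ/nᵢ) / Σ(cᵢ·n₁ᵢ/nᵢ), with n₁ᵢ = aᵢ+bᵢ (exposed), n₀ᵢ = cᵢ+dᵢ (unexposed), nᵢ = n₁ᵢ+n₀ᵢ.
Stratum 1 (< 50 years): n₁ = 182, n₀ = 340, n = 522; a·n₀/n = 38·340/522 = 24.7510; c·n₁/n = 122·182/522 = 42.5364
Stratum 2 (≥ 50 years): n₁ = 275, n₀ = 120, n = 395; a·n₀/n = 65·120/395 = 19.7468; c·n₁/n = 57·275/395 = 39.6835
RR_MH = (24.7510 + 19.7468) / (42.5364 + 39.6835) = 44.4978 / 82.2199 = 0.54120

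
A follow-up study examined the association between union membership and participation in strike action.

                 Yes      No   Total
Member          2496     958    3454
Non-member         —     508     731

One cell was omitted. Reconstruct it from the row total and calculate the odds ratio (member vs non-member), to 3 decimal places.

5.935

The missing cell is in the unexposed row: 731 − 508 = 223.
So a = 2496, b = 958, c = 223, d = 508.
OR = (a·d)/(b·c) = (2496 × 508) / (958 × 223) = 1267968 / 213634 = 5.93524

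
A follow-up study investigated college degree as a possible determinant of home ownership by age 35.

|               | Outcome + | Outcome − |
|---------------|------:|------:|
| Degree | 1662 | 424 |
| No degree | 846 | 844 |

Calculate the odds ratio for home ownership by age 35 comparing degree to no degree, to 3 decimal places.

Cells: a = 1662, b = 424, c = 846, d = 844.
OR = (a·d)/(b·c) = (1662 × 844) / (424 × 846) = 1402728 / 358704 = 3.91054
The odds of home ownership by age 35 are about 3.91 times as high in the degree group.

3.911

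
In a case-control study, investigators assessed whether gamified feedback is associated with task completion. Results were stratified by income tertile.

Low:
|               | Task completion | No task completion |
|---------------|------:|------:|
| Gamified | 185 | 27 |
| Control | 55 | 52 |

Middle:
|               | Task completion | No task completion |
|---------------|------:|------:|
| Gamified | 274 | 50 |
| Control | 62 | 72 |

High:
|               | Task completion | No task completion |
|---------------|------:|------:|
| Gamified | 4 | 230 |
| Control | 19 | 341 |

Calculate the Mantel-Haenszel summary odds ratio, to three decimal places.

OR_MH = Σ(aᵢdᵢ/nᵢ) / Σ(bᵢcᵢ/nᵢ), where nᵢ is the stratum total.
Stratum 1 (Low): n = 319; a·d/n = 185·52/319 = 30.1567; b·c/n = 27·55/319 = 4.6552
Stratum 2 (Middle): n = 458; a·d/n = 274·72/458 = 43.0742; b·c/n = 50·62/458 = 6.7686
Stratum 3 (High): n = 594; a·d/n = 4·341/594 = 2.2963; b·c/n = 230·19/594 = 7.3569
OR_MH = (30.1567 + 43.0742 + 2.2963) / (4.6552 + 6.7686 + 7.3569) = 75.5273 / 18.7806 = 4.02155

4.022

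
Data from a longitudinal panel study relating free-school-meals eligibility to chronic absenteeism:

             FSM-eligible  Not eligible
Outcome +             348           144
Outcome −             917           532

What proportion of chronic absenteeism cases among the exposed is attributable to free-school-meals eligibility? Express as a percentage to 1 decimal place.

Reading the table with exposure as columns: a = 348 (FSM-eligible, case), b = 917 (FSM-eligible, non-case), c = 144 (Not eligible, case), d = 532.
Risk in exposed = 348/1265 = 0.27510; risk in unexposed = 144/676 = 0.21302.
RR = 0.27510/0.21302 = 1.29144
AR% = (RR − 1)/RR × 100 = (1.29144 − 1)/1.29144 × 100 = 22.5668%

22.6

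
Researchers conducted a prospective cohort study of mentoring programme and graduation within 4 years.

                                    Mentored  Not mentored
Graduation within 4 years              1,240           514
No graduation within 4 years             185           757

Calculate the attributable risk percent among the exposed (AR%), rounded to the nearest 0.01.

53.53

Reading the table with exposure as columns: a = 1240 (Mentored, case), b = 185 (Mentored, non-case), c = 514 (Not mentored, case), d = 757.
Risk in exposed = 1240/1425 = 0.87018; risk in unexposed = 514/1271 = 0.40441.
RR = 0.87018/0.40441 = 2.15174
AR% = (RR − 1)/RR × 100 = (2.15174 − 1)/2.15174 × 100 = 53.5259%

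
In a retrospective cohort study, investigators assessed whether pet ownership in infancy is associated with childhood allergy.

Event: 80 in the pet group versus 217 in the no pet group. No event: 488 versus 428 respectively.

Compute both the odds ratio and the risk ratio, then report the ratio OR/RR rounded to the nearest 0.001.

From the description: a = 80, b = 488, c = 217, d = 428.
OR = (80·428)/(488·217) = 34240/105896 = 0.32334
Risk in exposed = 80/568 = 0.14085; risk in unexposed = 217/645 = 0.33643; RR = 0.41864
OR/RR = 0.32334 / 0.41864 = 0.77235
The outcome is not rare, so the OR lies further from 1 than the RR.

0.772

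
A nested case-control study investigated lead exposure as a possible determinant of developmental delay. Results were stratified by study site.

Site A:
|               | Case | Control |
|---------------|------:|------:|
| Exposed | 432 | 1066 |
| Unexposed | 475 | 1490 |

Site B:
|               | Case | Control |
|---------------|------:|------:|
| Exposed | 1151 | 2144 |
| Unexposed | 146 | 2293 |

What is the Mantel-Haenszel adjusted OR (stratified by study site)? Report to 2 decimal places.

3.22

OR_MH = Σ(aᵢdᵢ/nᵢ) / Σ(bᵢcᵢ/nᵢ), where nᵢ is the stratum total.
Stratum 1 (Site A): n = 3463; a·d/n = 432·1490/3463 = 185.8735; b·c/n = 1066·475/3463 = 146.2172
Stratum 2 (Site B): n = 5734; a·d/n = 1151·2293/5734 = 460.2796; b·c/n = 2144·146/5734 = 54.5909
OR_MH = (185.8735 + 460.2796) / (146.2172 + 54.5909) = 646.1531 / 200.8080 = 3.21777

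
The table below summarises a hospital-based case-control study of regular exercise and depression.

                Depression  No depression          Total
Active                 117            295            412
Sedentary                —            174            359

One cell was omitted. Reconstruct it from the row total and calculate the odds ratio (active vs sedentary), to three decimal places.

The missing cell is in the unexposed row: 359 − 174 = 185.
So a = 117, b = 295, c = 185, d = 174.
OR = (a·d)/(b·c) = (117 × 174) / (295 × 185) = 20358 / 54575 = 0.37303

0.373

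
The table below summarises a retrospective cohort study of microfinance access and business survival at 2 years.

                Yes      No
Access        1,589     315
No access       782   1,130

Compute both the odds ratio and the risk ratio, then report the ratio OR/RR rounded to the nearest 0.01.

3.57

Cells: a = 1589, b = 315, c = 782, d = 1130.
OR = (1589·1130)/(315·782) = 1795570/246330 = 7.28929
Risk in exposed = 1589/1904 = 0.83456; risk in unexposed = 782/1912 = 0.40900; RR = 2.04051
OR/RR = 7.28929 / 2.04051 = 3.57229
The outcome is not rare, so the OR lies further from 1 than the RR.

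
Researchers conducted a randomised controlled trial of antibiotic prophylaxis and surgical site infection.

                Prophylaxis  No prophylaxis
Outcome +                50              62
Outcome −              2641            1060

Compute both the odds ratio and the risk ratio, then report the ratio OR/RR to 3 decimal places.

Reading the table with exposure as columns: a = 50 (Prophylaxis, case), b = 2641 (Prophylaxis, non-case), c = 62 (No prophylaxis, case), d = 1060.
OR = (50·1060)/(2641·62) = 53000/163742 = 0.32368
Risk in exposed = 50/2691 = 0.01858; risk in unexposed = 62/1122 = 0.05526; RR = 0.33625
OR/RR = 0.32368 / 0.33625 = 0.96263
The outcome is rare in both groups, so OR ≈ RR (ratio near 1).

0.963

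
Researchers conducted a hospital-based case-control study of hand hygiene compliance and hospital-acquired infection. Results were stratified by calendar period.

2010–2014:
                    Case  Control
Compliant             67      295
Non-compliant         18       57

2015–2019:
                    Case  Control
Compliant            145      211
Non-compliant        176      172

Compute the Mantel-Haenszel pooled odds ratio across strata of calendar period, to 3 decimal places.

OR_MH = Σ(aᵢdᵢ/nᵢ) / Σ(bᵢcᵢ/nᵢ), where nᵢ is the stratum total.
Stratum 1 (2010–2014): n = 437; a·d/n = 67·57/437 = 8.7391; b·c/n = 295·18/437 = 12.1510
Stratum 2 (2015–2019): n = 704; a·d/n = 145·172/704 = 35.4261; b·c/n = 211·176/704 = 52.7500
OR_MH = (8.7391 + 35.4261) / (12.1510 + 52.7500) = 44.1653 / 64.9010 = 0.68050

0.681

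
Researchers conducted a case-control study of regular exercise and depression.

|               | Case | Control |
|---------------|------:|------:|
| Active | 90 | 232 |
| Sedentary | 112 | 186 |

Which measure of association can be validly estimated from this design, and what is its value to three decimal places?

Cells: a = 90, b = 232, c = 112, d = 186.
This is a case-control study: participants were sampled on outcome status, so risks in the source population cannot be estimated directly — relative risk is not valid here. The odds ratio is the appropriate measure.
OR = (a·d)/(b·c) = (90 × 186) / (232 × 112) = 16740 / 25984 = 0.64424

0.644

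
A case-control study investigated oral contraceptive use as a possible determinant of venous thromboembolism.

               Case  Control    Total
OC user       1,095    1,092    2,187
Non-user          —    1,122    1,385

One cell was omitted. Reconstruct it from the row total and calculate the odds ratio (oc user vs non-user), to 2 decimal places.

The missing cell is in the unexposed row: 1385 − 1122 = 263.
So a = 1095, b = 1092, c = 263, d = 1122.
OR = (a·d)/(b·c) = (1095 × 1122) / (1092 × 263) = 1228590 / 287196 = 4.27788

4.28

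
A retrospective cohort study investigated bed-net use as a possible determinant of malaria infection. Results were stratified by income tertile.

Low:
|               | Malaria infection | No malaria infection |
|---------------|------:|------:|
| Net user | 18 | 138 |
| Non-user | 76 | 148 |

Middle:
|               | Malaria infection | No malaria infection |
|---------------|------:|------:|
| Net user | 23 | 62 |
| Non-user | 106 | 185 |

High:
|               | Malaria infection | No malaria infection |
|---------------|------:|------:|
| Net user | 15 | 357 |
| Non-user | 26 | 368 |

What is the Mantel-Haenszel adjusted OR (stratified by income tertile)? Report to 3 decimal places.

OR_MH = Σ(aᵢdᵢ/nᵢ) / Σ(bᵢcᵢ/nᵢ), where nᵢ is the stratum total.
Stratum 1 (Low): n = 380; a·d/n = 18·148/380 = 7.0105; b·c/n = 138·76/380 = 27.6000
Stratum 2 (Middle): n = 376; a·d/n = 23·185/376 = 11.3165; b·c/n = 62·106/376 = 17.4787
Stratum 3 (High): n = 766; a·d/n = 15·368/766 = 7.2063; b·c/n = 357·26/766 = 12.1175
OR_MH = (7.0105 + 11.3165 + 7.2063) / (27.6000 + 17.4787 + 12.1175) = 25.5333 / 57.1962 = 0.44642

0.446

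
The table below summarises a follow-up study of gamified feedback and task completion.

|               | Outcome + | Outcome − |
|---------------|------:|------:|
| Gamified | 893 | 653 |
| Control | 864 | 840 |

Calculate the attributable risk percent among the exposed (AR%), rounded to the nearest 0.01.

12.22

Cells: a = 893, b = 653, c = 864, d = 840.
Risk in exposed = 893/1546 = 0.57762; risk in unexposed = 864/1704 = 0.50704.
RR = 0.57762/0.50704 = 1.13919
AR% = (RR − 1)/RR × 100 = (1.13919 − 1)/1.13919 × 100 = 12.2187%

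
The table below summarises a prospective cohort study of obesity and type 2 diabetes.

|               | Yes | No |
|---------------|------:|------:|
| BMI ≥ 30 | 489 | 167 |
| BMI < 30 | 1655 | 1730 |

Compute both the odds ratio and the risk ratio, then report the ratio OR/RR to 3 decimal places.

Cells: a = 489, b = 167, c = 1655, d = 1730.
OR = (489·1730)/(167·1655) = 845970/276385 = 3.06084
Risk in exposed = 489/656 = 0.74543; risk in unexposed = 1655/3385 = 0.48892; RR = 1.52463
OR/RR = 3.06084 / 1.52463 = 2.00759
The outcome is not rare, so the OR lies further from 1 than the RR.

2.008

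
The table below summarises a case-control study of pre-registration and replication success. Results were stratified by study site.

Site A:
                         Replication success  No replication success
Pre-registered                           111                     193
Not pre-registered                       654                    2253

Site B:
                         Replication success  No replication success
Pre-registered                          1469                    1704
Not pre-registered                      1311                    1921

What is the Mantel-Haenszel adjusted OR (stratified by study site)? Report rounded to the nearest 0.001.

OR_MH = Σ(aᵢdᵢ/nᵢ) / Σ(bᵢcᵢ/nᵢ), where nᵢ is the stratum total.
Stratum 1 (Site A): n = 3211; a·d/n = 111·2253/3211 = 77.8832; b·c/n = 193·654/3211 = 39.3092
Stratum 2 (Site B): n = 6405; a·d/n = 1469·1921/6405 = 440.5853; b·c/n = 1704·1311/6405 = 348.7813
OR_MH = (77.8832 + 440.5853) / (39.3092 + 348.7813) = 518.4685 / 388.0905 = 1.33595

1.336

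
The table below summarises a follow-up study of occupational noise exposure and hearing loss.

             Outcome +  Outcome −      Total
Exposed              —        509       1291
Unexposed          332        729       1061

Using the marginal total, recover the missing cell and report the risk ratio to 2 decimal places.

1.94

The missing cell is in the exposed row: 1291 − 509 = 782.
So a = 782, b = 509, c = 332, d = 729.
RR = [a/(a+b)] / [c/(c+d)] = (782/1291) / (332/1061) = 0.60573/0.31291 = 1.93579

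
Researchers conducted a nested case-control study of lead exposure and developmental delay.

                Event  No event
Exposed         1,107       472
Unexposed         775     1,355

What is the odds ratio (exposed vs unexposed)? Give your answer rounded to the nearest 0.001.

4.101

Cells: a = 1107, b = 472, c = 775, d = 1355.
OR = (a·d)/(b·c) = (1107 × 1355) / (472 × 775) = 1499985 / 365800 = 4.10056
The odds of developmental delay are about 4.10 times as high in the exposed group.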